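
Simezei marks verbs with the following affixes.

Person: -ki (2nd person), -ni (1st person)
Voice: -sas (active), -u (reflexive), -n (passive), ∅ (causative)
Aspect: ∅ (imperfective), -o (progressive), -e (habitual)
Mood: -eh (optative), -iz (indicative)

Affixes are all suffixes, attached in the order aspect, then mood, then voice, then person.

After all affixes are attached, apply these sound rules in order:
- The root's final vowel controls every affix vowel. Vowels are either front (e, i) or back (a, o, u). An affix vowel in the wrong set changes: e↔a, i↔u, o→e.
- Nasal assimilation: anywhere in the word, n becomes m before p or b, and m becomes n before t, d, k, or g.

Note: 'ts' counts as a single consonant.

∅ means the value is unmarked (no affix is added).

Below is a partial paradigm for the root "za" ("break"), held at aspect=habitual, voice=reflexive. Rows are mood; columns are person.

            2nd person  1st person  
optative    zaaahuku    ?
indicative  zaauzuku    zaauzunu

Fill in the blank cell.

zaaahunu

Attach aspect habitual -e → zae.
Attach mood optative -eh → zaeeh.
Attach voice reflexive -u → zaeehu.
Attach person 1st person -ni → zaeehuni.
Apply vowel harmony: zaeehuni → zaaahunu.
Nasal assimilation: no change.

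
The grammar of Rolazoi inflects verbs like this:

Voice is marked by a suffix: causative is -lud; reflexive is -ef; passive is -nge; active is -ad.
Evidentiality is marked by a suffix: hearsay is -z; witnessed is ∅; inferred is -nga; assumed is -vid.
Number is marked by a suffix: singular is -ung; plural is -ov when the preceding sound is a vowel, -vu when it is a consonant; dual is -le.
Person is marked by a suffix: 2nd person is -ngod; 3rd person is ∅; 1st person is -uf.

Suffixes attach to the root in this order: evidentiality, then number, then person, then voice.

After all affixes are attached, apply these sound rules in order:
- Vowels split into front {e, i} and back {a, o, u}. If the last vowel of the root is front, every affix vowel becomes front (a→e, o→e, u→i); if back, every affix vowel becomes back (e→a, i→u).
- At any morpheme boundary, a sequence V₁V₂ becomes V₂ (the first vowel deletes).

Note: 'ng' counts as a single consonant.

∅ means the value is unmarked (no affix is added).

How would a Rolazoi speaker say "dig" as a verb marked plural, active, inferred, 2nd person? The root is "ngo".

Attach evidentiality inferred -nga → ngonga.
Attach number plural -ov (after vowel 'a') → ngongaov.
Attach person 2nd person -ngod → ngongaovngod.
Attach voice active -ad → ngongaovngodad.
Vowel harmony: no change.
Apply vowel deletion: ngongaovngodad → ngongovngodad.

ngongovngodad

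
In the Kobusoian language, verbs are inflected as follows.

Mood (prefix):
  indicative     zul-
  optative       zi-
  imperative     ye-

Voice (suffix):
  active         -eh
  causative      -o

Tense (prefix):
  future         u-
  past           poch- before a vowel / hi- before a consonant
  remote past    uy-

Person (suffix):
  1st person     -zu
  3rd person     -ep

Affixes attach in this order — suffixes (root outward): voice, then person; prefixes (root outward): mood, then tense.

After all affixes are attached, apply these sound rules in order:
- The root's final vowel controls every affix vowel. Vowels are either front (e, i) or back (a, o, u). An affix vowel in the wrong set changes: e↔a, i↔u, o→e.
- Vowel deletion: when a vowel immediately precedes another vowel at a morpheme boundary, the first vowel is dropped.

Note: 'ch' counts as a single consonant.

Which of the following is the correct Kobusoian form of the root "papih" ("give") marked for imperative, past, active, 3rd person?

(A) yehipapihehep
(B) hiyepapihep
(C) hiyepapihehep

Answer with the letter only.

Attach mood imperative ye- → yepapih.
Attach voice active -eh → yepapiheh.
Attach tense past hi- (before consonant 'y') → hiyepapiheh.
Attach person 3rd person -ep → hiyepapihehep.
Vowel harmony: no change.
Vowel deletion: no change.
So the correct form is hiyepapihehep, option (C).
(A) yehipapihehep is wrong: it has the affixes in the wrong order.
(B) hiyepapihep is wrong: it uses causative instead of active for voice.

C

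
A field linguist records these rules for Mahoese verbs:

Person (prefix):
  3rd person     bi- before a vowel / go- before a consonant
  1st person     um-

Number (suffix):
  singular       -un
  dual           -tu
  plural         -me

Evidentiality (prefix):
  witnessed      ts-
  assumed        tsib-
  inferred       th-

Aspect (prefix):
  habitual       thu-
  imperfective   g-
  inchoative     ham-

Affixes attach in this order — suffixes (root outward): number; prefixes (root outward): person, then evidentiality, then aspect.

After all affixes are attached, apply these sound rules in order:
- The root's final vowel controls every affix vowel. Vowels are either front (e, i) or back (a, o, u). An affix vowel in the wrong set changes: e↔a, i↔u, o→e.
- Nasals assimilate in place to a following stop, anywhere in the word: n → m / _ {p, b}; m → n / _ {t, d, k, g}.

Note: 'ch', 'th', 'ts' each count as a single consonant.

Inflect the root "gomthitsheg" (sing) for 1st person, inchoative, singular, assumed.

Attach person 1st person um- → umgomthitsheg.
Attach evidentiality assumed tsib- → tsibumgomthitsheg.
Attach aspect inchoative ham- → hamtsibumgomthitsheg.
Attach number singular -un → hamtsibumgomthitshegun.
Apply vowel harmony: hamtsibumgomthitshegun → hemtsibimgomthitshegin.
Apply nasal assimilation: hemtsibimgomthitshegin → hemtsibingomthitshegin.

hemtsibingomthitshegin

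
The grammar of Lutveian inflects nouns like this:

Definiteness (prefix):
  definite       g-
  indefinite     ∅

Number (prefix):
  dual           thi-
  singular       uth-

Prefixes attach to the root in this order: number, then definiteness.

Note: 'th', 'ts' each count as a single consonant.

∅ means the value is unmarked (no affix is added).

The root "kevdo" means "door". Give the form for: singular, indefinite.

Attach number singular uth- → uthkevdo.
definiteness = indefinite: zero marking, form stays uthkevdo.

uthkevdo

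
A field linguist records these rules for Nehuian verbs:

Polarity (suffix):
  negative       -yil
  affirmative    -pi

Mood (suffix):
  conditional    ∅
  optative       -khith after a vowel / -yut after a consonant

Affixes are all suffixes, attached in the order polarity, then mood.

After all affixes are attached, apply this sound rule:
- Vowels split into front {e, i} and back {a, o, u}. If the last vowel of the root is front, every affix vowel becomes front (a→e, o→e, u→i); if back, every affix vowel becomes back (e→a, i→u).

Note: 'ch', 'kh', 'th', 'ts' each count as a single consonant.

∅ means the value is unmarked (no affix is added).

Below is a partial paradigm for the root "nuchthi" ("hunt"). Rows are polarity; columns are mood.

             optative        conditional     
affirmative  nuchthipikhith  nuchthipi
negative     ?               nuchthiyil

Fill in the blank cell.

Attach polarity negative -yil → nuchthiyil.
Attach mood optative -yut (after consonant 'l') → nuchthiyilyut.
Apply vowel harmony: nuchthiyilyut → nuchthiyilyit.

nuchthiyilyit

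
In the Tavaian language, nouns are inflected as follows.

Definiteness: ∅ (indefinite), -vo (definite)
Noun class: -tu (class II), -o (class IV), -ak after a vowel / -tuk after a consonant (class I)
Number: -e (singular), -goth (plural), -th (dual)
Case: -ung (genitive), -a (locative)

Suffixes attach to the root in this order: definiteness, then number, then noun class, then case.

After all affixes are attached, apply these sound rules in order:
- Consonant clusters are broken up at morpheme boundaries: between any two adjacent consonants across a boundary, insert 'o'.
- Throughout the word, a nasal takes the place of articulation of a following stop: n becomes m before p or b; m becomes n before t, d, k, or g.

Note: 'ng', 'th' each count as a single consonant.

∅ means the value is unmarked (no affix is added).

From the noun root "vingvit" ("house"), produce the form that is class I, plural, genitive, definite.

Attach definiteness definite -vo → vingvitvo.
Attach number plural -goth → vingvitvogoth.
Attach noun class class I -tuk (after consonant 'th') → vingvitvogothtuk.
Attach case genitive -ung → vingvitvogothtukung.
Apply epenthesis: vingvitvogothtukung → vingvitovogothotukung.
Nasal assimilation: no change.

vingvitovogothotukung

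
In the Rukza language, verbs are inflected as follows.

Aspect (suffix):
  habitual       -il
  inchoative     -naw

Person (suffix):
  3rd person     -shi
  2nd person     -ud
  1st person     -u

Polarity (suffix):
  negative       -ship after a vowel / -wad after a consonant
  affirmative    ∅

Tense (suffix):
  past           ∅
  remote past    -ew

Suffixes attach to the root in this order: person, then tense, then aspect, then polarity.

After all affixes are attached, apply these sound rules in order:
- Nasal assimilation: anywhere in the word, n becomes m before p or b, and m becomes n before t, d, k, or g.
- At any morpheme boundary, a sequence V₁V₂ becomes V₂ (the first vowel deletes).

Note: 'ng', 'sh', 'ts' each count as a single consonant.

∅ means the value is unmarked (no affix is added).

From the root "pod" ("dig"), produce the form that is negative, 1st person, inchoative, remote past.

podewnawwad

Attach person 1st person -u → podu.
Attach tense remote past -ew → poduew.
Attach aspect inchoative -naw → poduewnaw.
Attach polarity negative -wad (after consonant 'w') → poduewnawwad.
Nasal assimilation: no change.
Apply vowel deletion: poduewnawwad → podewnawwad.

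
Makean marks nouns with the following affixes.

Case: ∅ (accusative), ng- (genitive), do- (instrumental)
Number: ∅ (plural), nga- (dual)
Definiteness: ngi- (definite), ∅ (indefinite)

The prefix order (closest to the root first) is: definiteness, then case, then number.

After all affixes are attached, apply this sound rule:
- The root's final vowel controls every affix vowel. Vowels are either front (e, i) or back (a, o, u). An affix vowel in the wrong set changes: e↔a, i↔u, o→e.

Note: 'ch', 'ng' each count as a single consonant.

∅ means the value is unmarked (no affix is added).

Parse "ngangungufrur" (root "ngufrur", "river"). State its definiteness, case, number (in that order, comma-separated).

definite, accusative, dual

Segment: nga-ngi-ngufrur.
definiteness: ngi- → definite.
case: ∅ → accusative.
number: nga- → dual.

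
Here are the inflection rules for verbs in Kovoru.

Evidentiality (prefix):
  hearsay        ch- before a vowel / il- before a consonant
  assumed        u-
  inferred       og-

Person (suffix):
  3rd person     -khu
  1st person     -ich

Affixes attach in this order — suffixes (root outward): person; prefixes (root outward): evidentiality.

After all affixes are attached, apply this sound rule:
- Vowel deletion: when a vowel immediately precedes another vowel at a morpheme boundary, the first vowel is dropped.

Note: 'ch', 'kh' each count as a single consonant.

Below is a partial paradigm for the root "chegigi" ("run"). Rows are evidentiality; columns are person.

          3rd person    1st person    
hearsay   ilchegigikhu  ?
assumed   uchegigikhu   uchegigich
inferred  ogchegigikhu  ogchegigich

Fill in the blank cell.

Attach evidentiality hearsay il- (before consonant 'ch') → ilchegigi.
Attach person 1st person -ich → ilchegigiich.
Apply vowel deletion: ilchegigiich → ilchegigich.

ilchegigich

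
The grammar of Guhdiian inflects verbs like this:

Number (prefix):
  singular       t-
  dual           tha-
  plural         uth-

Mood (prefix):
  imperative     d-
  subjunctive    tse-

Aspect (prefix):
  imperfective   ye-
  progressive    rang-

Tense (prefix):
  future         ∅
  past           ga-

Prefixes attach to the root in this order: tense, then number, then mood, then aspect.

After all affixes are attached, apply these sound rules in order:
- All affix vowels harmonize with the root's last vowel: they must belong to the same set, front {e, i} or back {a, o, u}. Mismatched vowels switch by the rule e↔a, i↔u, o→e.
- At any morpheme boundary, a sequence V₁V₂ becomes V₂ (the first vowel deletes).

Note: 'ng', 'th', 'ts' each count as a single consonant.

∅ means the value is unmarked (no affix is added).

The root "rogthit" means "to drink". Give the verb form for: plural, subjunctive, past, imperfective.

yetsithgerogthit

Attach tense past ga- → garogthit.
Attach number plural uth- → uthgarogthit.
Attach mood subjunctive tse- → tseuthgarogthit.
Attach aspect imperfective ye- → yetseuthgarogthit.
Apply vowel harmony: yetseuthgarogthit → yetseithgerogthit.
Apply vowel deletion: yetseithgerogthit → yetsithgerogthit.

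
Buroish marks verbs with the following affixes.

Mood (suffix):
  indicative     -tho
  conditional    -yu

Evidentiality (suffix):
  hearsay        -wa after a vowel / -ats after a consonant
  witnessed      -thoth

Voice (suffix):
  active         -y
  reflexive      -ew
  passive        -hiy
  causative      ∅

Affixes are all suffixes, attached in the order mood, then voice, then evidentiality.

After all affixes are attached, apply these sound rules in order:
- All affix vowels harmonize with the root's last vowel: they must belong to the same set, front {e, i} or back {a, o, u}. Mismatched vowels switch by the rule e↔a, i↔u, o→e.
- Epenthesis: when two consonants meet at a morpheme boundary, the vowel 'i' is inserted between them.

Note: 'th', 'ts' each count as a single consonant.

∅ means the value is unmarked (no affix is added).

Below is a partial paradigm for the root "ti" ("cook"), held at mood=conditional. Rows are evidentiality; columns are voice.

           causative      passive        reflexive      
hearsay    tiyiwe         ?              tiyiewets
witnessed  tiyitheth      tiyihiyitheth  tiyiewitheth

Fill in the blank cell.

Attach mood conditional -yu → tiyu.
Attach voice passive -hiy → tiyuhiy.
Attach evidentiality hearsay -ats (after consonant 'y') → tiyuhiyats.
Apply vowel harmony: tiyuhiyats → tiyihiyets.
Epenthesis: no change.

tiyihiyets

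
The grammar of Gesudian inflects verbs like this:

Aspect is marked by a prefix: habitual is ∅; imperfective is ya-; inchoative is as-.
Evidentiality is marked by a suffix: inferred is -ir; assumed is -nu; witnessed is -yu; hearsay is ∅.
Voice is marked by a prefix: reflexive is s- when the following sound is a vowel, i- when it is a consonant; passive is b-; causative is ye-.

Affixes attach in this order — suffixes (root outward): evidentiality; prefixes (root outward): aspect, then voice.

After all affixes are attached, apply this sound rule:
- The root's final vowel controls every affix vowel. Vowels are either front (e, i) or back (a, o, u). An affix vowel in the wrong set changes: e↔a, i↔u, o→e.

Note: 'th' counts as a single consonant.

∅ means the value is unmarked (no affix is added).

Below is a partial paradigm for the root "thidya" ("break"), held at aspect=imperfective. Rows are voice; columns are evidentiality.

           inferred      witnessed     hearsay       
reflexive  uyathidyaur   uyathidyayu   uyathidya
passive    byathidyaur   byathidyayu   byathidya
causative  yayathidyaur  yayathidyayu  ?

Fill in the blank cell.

evidentiality = hearsay: zero marking, form stays thidya.
Attach aspect imperfective ya- → yathidya.
Attach voice causative ye- → yeyathidya.
Apply vowel harmony: yeyathidya → yayathidya.

yayathidya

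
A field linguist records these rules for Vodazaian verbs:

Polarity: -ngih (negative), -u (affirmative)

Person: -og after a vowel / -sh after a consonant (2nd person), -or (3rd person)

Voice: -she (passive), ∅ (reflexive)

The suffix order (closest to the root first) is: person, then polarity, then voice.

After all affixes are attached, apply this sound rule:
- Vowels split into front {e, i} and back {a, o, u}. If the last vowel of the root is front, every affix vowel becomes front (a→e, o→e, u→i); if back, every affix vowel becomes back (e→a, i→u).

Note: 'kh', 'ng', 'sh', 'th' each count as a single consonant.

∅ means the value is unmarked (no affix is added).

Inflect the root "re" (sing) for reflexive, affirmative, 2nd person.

reegi

Attach person 2nd person -og (after vowel 'e') → reog.
Attach polarity affirmative -u → reogu.
voice = reflexive: zero marking, form stays reogu.
Apply vowel harmony: reogu → reegi.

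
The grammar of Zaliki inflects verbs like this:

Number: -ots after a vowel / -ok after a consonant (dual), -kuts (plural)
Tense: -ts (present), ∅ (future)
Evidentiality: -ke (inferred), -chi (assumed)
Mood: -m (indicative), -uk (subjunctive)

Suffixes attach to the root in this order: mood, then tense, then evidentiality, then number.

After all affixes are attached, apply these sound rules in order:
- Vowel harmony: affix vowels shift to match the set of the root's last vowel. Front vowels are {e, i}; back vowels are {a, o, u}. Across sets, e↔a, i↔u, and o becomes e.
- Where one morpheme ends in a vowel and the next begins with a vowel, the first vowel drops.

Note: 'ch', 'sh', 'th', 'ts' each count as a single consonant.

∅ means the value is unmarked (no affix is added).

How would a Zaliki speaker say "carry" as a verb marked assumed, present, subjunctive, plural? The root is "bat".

batuktschukuts

Attach mood subjunctive -uk → batuk.
Attach tense present -ts → batukts.
Attach evidentiality assumed -chi → batuktschi.
Attach number plural -kuts → batuktschikuts.
Apply vowel harmony: batuktschikuts → batuktschukuts.
Vowel deletion: no change.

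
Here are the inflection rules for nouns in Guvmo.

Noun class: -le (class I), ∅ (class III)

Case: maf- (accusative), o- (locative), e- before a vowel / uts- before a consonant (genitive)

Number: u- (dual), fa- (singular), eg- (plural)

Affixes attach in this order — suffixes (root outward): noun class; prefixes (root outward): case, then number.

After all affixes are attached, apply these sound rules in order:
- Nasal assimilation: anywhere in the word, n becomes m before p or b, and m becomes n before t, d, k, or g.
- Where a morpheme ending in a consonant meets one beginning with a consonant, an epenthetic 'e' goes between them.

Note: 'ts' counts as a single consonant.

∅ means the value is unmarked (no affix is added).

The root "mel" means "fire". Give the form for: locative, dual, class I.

uomelele

Attach noun class class I -le → melle.
Attach case locative o- → omelle.
Attach number dual u- → uomelle.
Nasal assimilation: no change.
Apply epenthesis: uomelle → uomelele.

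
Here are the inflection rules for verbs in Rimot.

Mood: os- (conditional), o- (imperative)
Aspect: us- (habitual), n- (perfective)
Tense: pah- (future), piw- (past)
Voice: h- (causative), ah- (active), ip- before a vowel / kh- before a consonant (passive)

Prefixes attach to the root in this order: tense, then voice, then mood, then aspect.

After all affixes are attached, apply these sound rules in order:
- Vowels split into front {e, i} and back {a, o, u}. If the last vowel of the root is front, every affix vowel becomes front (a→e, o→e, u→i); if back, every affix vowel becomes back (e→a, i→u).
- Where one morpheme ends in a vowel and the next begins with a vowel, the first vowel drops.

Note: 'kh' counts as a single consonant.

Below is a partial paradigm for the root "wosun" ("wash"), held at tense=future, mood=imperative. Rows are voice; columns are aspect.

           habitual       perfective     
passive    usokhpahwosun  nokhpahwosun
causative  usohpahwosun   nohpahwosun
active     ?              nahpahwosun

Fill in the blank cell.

usahpahwosun

Attach tense future pah- → pahwosun.
Attach voice active ah- → ahpahwosun.
Attach mood imperative o- → oahpahwosun.
Attach aspect habitual us- → usoahpahwosun.
Vowel harmony: no change.
Apply vowel deletion: usoahpahwosun → usahpahwosun.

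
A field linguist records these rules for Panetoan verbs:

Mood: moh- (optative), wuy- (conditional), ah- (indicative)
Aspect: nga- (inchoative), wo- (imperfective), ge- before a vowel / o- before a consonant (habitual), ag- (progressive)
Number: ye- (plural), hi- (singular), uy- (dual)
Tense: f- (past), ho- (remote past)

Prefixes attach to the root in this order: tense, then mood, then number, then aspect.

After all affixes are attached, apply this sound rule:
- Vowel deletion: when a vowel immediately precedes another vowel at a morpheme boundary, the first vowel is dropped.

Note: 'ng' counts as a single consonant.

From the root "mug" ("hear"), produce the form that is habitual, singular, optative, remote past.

ohimohhomug

Attach tense remote past ho- → homug.
Attach mood optative moh- → mohhomug.
Attach number singular hi- → himohhomug.
Attach aspect habitual o- (before consonant 'h') → ohimohhomug.
Vowel deletion: no change.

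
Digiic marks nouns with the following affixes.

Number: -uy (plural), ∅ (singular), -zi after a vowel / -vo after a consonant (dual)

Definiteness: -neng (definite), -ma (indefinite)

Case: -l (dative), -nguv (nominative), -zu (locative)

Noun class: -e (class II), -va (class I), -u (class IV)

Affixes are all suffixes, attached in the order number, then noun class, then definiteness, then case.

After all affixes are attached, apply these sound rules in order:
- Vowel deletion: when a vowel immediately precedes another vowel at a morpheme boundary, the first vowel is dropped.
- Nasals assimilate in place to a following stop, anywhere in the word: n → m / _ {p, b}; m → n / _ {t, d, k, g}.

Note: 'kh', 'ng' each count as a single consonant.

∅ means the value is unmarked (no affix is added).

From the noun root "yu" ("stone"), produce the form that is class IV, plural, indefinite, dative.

yuyumal

Attach number plural -uy → yuuy.
Attach noun class class IV -u → yuuyu.
Attach definiteness indefinite -ma → yuuyuma.
Attach case dative -l → yuuyumal.
Apply vowel deletion: yuuyumal → yuyumal.
Nasal assimilation: no change.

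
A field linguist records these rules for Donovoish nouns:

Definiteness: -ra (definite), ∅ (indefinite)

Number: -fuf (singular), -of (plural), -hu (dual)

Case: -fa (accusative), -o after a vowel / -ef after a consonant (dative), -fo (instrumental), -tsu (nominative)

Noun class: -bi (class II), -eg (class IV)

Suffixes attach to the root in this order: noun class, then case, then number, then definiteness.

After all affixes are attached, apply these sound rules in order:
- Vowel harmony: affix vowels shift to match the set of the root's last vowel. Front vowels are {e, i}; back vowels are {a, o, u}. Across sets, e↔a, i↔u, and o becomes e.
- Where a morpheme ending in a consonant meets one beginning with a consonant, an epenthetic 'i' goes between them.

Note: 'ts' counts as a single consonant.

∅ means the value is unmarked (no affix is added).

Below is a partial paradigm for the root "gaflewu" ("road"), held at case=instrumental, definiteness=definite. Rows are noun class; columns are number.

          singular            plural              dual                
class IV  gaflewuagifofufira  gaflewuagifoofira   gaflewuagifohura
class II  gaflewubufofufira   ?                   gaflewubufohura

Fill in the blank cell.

gaflewubufoofira

Attach noun class class II -bi → gaflewubi.
Attach case instrumental -fo → gaflewubifo.
Attach number plural -of → gaflewubifoof.
Attach definiteness definite -ra → gaflewubifoofra.
Apply vowel harmony: gaflewubifoofra → gaflewubufoofra.
Apply epenthesis: gaflewubufoofra → gaflewubufoofira.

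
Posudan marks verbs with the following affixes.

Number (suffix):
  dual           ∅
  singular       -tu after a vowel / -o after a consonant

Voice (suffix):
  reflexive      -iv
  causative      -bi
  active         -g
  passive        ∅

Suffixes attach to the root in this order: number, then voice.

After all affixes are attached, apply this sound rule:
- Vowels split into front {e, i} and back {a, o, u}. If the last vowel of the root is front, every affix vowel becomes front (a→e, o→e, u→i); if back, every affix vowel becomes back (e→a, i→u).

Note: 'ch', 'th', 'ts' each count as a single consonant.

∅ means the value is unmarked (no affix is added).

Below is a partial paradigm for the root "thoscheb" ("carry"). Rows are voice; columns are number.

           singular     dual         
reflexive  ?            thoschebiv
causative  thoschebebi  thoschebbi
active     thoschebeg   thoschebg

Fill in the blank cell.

thoschebeiv

Attach number singular -o (after consonant 'b') → thoschebo.
Attach voice reflexive -iv → thoscheboiv.
Apply vowel harmony: thoscheboiv → thoschebeiv.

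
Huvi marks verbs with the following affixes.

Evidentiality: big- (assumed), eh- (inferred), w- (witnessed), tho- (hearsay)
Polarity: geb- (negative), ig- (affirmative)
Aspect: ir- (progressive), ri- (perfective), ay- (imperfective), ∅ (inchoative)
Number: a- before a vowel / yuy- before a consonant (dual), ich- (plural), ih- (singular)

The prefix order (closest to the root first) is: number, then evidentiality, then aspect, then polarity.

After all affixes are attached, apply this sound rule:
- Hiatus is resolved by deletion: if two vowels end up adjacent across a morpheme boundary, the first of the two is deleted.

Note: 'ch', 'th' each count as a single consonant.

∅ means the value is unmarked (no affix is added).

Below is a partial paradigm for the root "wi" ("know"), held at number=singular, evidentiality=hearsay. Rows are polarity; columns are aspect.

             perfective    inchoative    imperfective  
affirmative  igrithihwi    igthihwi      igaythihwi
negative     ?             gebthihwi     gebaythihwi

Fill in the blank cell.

Attach number singular ih- → ihwi.
Attach evidentiality hearsay tho- → thoihwi.
Attach aspect perfective ri- → rithoihwi.
Attach polarity negative geb- → gebrithoihwi.
Apply vowel deletion: gebrithoihwi → gebrithihwi.

gebrithihwi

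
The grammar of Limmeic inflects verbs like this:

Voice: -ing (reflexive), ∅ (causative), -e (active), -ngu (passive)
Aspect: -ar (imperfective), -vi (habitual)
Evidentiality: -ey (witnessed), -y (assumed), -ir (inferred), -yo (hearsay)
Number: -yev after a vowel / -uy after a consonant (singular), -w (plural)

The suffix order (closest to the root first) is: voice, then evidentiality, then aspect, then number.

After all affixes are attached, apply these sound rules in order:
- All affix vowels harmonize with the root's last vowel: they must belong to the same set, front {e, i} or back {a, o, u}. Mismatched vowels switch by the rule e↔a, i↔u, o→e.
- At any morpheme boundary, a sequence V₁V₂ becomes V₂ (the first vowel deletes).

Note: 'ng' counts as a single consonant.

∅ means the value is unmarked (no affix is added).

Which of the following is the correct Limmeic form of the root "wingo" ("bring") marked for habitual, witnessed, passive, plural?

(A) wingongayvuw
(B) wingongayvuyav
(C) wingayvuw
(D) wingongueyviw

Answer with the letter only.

A

Attach voice passive -ngu → wingongu.
Attach evidentiality witnessed -ey → wingonguey.
Attach aspect habitual -vi → wingongueyvi.
Attach number plural -w → wingongueyviw.
Apply vowel harmony: wingongueyviw → wingonguayvuw.
Apply vowel deletion: wingonguayvuw → wingongayvuw.
So the correct form is wingongayvuw, option (A).
(B) wingongayvuyav is wrong: it uses singular instead of plural for number.
(D) wingongueyviw is wrong: it fails to apply the sound rule(s).
(C) wingayvuw is wrong: it uses causative instead of passive for voice.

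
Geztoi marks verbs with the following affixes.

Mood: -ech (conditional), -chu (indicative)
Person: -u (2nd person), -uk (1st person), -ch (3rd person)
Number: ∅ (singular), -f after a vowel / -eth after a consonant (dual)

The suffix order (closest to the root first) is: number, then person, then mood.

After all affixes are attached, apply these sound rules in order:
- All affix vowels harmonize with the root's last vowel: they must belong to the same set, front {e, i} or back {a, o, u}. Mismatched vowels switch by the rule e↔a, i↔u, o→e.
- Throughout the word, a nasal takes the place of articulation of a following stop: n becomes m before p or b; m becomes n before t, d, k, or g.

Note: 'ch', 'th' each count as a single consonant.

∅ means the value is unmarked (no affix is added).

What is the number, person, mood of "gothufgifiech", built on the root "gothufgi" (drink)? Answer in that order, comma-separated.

dual, 2nd person, conditional

Segment: gothufgi-f-u-ech.
number: -f/eth → dual.
person: -u → 2nd person.
mood: -ech → conditional.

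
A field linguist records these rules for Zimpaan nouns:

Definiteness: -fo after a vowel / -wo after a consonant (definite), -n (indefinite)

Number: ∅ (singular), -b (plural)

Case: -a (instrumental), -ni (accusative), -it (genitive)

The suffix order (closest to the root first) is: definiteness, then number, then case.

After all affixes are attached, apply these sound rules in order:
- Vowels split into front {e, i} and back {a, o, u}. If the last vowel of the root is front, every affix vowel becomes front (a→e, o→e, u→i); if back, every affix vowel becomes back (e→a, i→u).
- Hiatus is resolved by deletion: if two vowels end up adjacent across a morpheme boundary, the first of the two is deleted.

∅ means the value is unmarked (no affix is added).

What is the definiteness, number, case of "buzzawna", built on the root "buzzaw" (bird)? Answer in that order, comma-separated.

indefinite, singular, instrumental

Segment: buzzaw-n-a.
definiteness: -n → indefinite.
number: ∅ → singular.
case: -a → instrumental.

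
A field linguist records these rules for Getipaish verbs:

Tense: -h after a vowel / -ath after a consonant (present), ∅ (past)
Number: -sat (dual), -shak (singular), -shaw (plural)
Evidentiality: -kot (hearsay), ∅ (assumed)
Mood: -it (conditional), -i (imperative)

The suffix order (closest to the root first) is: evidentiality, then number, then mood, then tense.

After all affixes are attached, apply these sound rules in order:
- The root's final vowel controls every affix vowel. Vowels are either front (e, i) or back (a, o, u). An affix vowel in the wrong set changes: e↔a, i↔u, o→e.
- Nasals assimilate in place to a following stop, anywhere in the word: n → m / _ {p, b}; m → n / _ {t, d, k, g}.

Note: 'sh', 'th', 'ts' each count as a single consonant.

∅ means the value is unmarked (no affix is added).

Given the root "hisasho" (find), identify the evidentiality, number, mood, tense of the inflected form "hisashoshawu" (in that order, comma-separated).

Segment: hisasho-shaw-i.
evidentiality: ∅ → assumed.
number: -shaw → plural.
mood: -i → imperative.
tense: ∅ → past.

assumed, plural, imperative, past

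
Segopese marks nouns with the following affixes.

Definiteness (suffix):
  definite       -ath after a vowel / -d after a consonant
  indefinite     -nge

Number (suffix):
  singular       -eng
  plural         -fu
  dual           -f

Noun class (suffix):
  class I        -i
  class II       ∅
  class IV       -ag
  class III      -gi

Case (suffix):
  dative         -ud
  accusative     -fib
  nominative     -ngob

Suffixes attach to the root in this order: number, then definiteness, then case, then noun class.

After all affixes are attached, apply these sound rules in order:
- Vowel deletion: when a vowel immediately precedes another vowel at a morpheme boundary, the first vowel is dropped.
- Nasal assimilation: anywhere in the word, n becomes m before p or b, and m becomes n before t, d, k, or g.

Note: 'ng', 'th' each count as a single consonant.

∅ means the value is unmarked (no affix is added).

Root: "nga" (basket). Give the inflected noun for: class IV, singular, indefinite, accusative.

ngengngefibag

Attach number singular -eng → ngaeng.
Attach definiteness indefinite -nge → ngaengnge.
Attach case accusative -fib → ngaengngefib.
Attach noun class class IV -ag → ngaengngefibag.
Apply vowel deletion: ngaengngefibag → ngengngefibag.
Nasal assimilation: no change.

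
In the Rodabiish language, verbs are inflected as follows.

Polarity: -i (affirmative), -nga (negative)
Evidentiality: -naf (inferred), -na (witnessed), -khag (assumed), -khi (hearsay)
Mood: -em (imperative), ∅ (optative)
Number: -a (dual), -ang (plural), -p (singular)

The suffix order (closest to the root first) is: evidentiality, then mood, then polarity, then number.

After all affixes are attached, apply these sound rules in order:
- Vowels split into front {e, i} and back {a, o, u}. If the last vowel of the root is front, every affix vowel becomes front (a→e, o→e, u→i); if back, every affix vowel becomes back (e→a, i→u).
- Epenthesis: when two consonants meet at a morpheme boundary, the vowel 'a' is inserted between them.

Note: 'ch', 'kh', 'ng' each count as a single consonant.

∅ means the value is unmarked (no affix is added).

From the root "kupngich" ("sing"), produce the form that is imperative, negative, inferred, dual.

Attach evidentiality inferred -naf → kupngichnaf.
Attach mood imperative -em → kupngichnafem.
Attach polarity negative -nga → kupngichnafemnga.
Attach number dual -a → kupngichnafemngaa.
Apply vowel harmony: kupngichnafemngaa → kupngichnefemngee.
Apply epenthesis: kupngichnefemngee → kupngichanefemangee.

kupngichanefemangee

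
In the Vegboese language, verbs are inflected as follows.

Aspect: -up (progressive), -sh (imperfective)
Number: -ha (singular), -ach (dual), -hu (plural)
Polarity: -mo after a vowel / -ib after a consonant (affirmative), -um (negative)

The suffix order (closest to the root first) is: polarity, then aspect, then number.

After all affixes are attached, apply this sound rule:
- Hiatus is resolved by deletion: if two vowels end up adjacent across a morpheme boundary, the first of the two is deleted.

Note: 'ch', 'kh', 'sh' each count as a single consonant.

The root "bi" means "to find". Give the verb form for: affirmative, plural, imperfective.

Attach polarity affirmative -mo (after vowel 'i') → bimo.
Attach aspect imperfective -sh → bimosh.
Attach number plural -hu → bimoshhu.
Vowel deletion: no change.

bimoshhu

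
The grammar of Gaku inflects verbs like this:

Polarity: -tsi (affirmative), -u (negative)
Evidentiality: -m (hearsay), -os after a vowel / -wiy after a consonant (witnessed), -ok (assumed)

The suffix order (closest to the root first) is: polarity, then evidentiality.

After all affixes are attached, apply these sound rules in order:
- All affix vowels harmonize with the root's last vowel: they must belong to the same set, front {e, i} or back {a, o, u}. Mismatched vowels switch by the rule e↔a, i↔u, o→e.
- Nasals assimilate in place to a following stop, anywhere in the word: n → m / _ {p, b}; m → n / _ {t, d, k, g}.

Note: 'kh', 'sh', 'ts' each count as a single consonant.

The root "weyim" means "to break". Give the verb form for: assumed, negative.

Attach polarity negative -u → weyimu.
Attach evidentiality assumed -ok → weyimuok.
Apply vowel harmony: weyimuok → weyimiek.
Nasal assimilation: no change.

weyimiek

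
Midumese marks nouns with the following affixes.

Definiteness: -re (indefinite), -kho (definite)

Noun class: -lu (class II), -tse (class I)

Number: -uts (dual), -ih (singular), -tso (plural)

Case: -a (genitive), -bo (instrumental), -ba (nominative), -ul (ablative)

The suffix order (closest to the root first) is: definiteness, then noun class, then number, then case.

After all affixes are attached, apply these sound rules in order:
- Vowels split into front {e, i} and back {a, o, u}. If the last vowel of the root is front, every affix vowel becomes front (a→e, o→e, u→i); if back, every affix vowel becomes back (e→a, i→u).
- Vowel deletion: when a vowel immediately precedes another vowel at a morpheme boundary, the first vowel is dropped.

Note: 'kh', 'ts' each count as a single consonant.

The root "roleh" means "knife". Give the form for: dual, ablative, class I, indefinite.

rolehretsitsil

Attach definiteness indefinite -re → rolehre.
Attach noun class class I -tse → rolehretse.
Attach number dual -uts → rolehretseuts.
Attach case ablative -ul → rolehretseutsul.
Apply vowel harmony: rolehretseutsul → rolehretseitsil.
Apply vowel deletion: rolehretseitsil → rolehretsitsil.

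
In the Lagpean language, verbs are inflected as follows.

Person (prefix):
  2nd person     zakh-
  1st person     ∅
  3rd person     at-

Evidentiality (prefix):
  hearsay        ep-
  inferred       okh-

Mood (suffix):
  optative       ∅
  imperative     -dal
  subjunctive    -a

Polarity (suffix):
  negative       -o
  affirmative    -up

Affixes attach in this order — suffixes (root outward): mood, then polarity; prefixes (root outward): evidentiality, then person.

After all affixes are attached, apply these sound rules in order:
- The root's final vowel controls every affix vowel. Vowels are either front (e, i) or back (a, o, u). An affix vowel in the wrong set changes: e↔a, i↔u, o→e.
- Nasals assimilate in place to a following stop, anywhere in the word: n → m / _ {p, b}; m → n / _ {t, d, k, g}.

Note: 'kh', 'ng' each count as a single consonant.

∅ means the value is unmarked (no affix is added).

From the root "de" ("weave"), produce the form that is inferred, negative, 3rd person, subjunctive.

etekhdeee

Attach evidentiality inferred okh- → okhde.
Attach person 3rd person at- → atokhde.
Attach mood subjunctive -a → atokhdea.
Attach polarity negative -o → atokhdeao.
Apply vowel harmony: atokhdeao → etekhdeee.
Nasal assimilation: no change.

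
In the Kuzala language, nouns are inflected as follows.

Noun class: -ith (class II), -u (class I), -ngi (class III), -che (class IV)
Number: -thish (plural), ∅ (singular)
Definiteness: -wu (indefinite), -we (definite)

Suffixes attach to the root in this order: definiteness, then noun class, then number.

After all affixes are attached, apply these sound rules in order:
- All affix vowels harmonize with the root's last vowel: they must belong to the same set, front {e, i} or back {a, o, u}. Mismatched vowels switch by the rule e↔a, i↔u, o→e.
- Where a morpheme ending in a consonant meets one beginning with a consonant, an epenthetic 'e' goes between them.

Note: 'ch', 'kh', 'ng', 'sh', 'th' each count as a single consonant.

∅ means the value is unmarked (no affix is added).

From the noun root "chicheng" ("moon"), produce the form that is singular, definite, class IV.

Attach definiteness definite -we → chichengwe.
Attach noun class class IV -che → chichengweche.
number = singular: zero marking, form stays chichengweche.
Vowel harmony: no change.
Apply epenthesis: chichengweche → chichengeweche.

chichengeweche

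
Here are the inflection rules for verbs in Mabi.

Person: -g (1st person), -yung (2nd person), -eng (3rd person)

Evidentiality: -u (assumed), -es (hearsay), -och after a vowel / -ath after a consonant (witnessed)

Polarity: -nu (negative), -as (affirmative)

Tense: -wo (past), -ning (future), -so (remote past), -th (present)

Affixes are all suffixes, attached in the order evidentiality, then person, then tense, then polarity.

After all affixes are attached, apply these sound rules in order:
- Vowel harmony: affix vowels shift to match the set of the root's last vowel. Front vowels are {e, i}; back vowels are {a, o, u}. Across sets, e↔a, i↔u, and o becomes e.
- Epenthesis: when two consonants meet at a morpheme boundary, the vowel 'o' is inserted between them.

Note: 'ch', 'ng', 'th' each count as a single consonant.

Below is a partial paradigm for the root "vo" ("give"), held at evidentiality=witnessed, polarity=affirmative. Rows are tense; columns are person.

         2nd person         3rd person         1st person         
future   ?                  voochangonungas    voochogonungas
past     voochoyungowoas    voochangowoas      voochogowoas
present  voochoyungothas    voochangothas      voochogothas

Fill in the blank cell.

voochoyungonungas

Attach evidentiality witnessed -och (after vowel 'o') → vooch.
Attach person 2nd person -yung → voochyung.
Attach tense future -ning → voochyungning.
Attach polarity affirmative -as → voochyungningas.
Apply vowel harmony: voochyungningas → voochyungnungas.
Apply epenthesis: voochyungnungas → voochoyungonungas.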